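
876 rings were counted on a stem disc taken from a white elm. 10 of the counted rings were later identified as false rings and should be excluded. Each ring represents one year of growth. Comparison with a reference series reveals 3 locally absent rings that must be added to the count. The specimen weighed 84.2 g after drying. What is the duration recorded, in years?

869 years

True ring count = 876 − 10 + 3 = 869.
At one ring per year, that is 869 years.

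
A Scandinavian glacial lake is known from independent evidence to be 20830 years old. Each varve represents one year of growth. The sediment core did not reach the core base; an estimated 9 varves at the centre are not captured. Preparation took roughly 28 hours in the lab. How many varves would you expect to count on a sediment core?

At one varve per year, 20830 years correspond to 20830 varves.
Subtracting the 9 varves not captured gives 20830 − 9 = 20821 varves in the record.

20821 varves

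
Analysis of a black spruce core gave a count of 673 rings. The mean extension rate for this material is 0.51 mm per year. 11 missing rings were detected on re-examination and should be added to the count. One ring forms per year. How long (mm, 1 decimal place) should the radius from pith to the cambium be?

348.8 mm

True ring count = 673 + 11 = 684.
Length ≈ 0.51 × 684 = 348.8 mm.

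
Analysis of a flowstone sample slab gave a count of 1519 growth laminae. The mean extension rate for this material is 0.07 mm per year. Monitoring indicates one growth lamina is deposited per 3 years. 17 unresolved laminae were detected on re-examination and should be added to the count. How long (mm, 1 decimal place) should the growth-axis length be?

322.6 mm

Adjusted count: 1519 + 17 = 1536 growth laminae.
Multiplying by 3 years per growth lamina: 1536 × 3 = 4608 years.
Predicted length = 0.07 mm/year × 4608 years = 322.6 mm.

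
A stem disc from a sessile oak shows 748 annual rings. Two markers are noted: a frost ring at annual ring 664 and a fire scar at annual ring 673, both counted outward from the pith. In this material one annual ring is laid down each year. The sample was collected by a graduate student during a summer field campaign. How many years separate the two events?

9 years

The two markers are separated by 673 − 664 = 9 annual rings.
That is 9 years at one annual ring per year.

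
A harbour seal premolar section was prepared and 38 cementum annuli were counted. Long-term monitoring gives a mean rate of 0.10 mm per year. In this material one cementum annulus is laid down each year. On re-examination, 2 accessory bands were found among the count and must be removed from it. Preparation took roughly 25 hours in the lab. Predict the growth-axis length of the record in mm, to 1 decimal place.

3.6 mm

True cementum annulus count = 38 − 2 = 36.
Length ≈ 0.10 × 36 = 3.6 mm.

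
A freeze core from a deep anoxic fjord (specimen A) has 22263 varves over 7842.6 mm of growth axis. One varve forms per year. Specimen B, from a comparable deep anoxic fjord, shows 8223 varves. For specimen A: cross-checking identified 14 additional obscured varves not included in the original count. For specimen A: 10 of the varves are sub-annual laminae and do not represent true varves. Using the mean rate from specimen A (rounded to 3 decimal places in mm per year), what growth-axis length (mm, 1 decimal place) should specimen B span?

Specimen A: true varve count = 22263 − 10 + 14 = 22267.
A: Mean rate = 7842.6 mm / 22267 years ≈ 0.352 mm per year.
Length of B = 0.352 × 8223 = 2894.5 mm.

2894.5 mm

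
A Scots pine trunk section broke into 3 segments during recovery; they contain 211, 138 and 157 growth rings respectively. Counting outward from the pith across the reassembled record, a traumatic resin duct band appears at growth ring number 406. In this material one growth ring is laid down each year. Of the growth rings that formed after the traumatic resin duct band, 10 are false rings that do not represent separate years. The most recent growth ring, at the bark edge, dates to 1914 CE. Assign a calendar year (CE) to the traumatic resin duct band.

1824 CE

Total growth rings = 211 + 138 + 157 = 506.
Between growth ring 406 and the bark edge there are 506 − 406 = 100 growth rings.
100 − 10 false = 90 true growth rings after the traumatic resin duct band.
The growth ring at the bark edge is 1914 CE, so the traumatic resin duct band dates to 1914 − 90 = 1824 CE.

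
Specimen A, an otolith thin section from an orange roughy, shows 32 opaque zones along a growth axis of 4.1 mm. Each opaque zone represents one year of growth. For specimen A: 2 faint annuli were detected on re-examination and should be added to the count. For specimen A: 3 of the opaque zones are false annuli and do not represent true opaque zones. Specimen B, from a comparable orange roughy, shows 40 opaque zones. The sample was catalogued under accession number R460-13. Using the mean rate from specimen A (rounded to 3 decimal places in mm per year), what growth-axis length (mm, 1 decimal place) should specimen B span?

5.3 mm

Specimen A: after corrections the count is 32 − 3 + 2 = 31 opaque zones.
A: Mean rate = 4.1 mm / 31 years ≈ 0.132 mm per year.
For B, 0.132 mm/year × 40 years = 5.3 mm.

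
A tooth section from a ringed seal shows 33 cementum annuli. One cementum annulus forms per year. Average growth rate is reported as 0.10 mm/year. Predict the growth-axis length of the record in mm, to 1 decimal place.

33 years of growth are recorded.
Length ≈ 0.10 × 33 = 3.3 mm.

3.3 mm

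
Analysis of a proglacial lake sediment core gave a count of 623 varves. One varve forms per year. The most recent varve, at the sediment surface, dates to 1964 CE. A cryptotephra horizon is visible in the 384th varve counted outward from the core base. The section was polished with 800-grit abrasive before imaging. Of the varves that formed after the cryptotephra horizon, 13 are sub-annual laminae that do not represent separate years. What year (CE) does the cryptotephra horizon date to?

1738 CE

Between varve 384 and the sediment surface there are 623 − 384 = 239 varves.
Removing the 13 false varves leaves 239 − 13 = 226 true varves beyond the cryptotephra horizon.
Counting back 226 years from 1964 CE places the cryptotephra horizon in 1964 − 226 = 1738 CE.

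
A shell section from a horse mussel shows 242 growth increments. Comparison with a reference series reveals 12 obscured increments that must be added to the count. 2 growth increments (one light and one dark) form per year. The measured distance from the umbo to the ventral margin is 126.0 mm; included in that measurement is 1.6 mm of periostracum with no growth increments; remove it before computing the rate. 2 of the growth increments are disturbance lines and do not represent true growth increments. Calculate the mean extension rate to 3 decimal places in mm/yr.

0.987 mm/yr

Adjusted count: 242 − 2 + 12 = 252 growth increments.
252 growth increments at 2 per year is 252 / 2 = 126 years.
Removing the 1.6 mm offcut leaves 126.0 − 1.6 = 124.4 mm.
Extension rate ≈ 124.4 / 126 = 0.987 mm/yr.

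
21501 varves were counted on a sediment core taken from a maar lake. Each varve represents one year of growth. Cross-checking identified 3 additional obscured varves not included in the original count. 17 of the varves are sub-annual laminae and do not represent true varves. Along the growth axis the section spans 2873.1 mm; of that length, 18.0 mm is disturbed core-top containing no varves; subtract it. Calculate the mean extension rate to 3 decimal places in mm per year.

0.133 mm per year

Correcting the raw count gives 21501 − 17 + 3 = 21487 true varves.
Net length = 2873.1 − 18.0 = 2855.1 mm.
2855.1 mm over 21487 years gives 2855.1 / 21487 ≈ 0.133 mm per year.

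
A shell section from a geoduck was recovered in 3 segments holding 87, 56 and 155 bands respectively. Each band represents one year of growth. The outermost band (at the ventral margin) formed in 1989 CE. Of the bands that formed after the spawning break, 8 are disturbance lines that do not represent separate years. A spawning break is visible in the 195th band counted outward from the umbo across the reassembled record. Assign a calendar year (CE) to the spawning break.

Total bands = 87 + 56 + 155 = 298.
The spawning break sits at band 195 from the umbo, so 298 − 195 = 103 bands formed after it.
Excluding 8 false bands: 103 − 8 = 95.
Counting back 95 years from 1989 CE places the spawning break in 1989 − 95 = 1894 CE.

1894 CE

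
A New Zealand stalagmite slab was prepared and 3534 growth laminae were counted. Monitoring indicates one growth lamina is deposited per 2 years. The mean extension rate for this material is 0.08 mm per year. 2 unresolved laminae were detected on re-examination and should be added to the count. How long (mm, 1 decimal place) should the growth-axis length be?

Correcting the raw count gives 3534 + 2 = 3536 true growth laminae.
At 2 years per growth lamina, 3536 × 2 = 7072 years.
7072 years at 0.08 mm/year gives 0.08 × 7072 = 565.8 mm.

565.8 mm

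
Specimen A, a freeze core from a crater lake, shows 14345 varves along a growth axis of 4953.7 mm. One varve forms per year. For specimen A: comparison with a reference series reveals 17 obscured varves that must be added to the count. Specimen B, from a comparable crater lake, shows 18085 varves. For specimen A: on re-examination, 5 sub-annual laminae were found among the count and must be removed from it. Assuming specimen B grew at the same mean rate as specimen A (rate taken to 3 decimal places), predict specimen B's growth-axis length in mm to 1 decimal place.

Specimen A: after corrections the count is 14345 − 5 + 17 = 14357 varves.
A: Extension rate ≈ 4953.7 / 14357 = 0.345 mm/year.
B's length ≈ 0.345 × 18085 = 6239.3 mm.

6239.3 mm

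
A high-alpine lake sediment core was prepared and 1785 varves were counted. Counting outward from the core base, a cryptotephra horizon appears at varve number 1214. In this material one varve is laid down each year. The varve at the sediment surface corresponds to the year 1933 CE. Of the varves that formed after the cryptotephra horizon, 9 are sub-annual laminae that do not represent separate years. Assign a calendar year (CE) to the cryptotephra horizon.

Between varve 1214 and the sediment surface there are 1785 − 1214 = 571 varves.
Excluding 9 false varves: 571 − 9 = 562.
1933 − 562 = 1371 CE.

1371 CE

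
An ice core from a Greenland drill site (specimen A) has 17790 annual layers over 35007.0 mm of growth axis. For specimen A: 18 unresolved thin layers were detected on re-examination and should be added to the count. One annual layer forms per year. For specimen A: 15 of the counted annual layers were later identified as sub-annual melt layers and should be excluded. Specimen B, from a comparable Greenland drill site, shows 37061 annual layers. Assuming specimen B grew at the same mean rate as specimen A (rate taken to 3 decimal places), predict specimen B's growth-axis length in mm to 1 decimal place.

72899.0 mm

Specimen A: adjusted count: 17790 − 15 + 18 = 17793 annual layers.
A: 35007.0 mm over 17793 years gives 35007.0 / 17793 ≈ 1.967 mm/yr.
For B, 1.967 mm/year × 37061 years = 72899.0 mm.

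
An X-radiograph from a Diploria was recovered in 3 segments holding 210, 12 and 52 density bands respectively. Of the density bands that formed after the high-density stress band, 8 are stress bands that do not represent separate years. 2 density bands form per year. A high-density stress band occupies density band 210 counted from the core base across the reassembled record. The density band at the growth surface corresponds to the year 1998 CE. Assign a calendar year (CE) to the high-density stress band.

1970 CE

Total density bands = 210 + 12 + 52 = 274.
The high-density stress band sits at density band 210 from the core base, so 274 − 210 = 64 density bands formed after it.
64 − 8 false = 56 true density bands after the high-density stress band.
56 density bands at 2 per year is 56 / 2 = 28 years.
The density band at the growth surface is 1998 CE, so the high-density stress band dates to 1998 − 28 = 1970 CE.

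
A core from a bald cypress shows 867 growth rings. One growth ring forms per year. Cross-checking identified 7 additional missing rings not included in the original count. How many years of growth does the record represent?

874 years

After corrections the count is 867 + 7 = 874 growth rings.
With a one-to-one growth ring periodicity this is 874 years.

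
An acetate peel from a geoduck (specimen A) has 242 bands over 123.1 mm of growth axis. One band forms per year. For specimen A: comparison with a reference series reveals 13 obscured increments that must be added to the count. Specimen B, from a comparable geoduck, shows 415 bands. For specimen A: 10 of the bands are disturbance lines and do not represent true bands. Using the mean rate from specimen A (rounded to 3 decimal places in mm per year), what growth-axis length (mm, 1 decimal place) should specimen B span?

208.3 mm

Specimen A: true band count = 242 − 10 + 13 = 245.
A: Extension rate ≈ 123.1 / 245 = 0.502 mm/year.
Length of B = 0.502 × 415 = 208.3 mm.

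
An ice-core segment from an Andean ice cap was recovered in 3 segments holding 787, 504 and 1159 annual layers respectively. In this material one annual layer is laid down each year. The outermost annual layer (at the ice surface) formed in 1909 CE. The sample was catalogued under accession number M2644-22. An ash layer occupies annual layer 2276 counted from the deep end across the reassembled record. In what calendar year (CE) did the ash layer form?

1735 CE

Total annual layers = 787 + 504 + 1159 = 2450.
2450 − 2276 = 174 annual layers lie beyond the ash layer toward the ice surface.
Counting back 174 years from 1909 CE places the ash layer in 1909 − 174 = 1735 CE.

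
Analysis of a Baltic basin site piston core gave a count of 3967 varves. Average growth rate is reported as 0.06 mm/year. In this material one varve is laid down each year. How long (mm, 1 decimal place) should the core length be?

238.0 mm

The record spans 3967 years at 0.06 mm per year.
Predicted length = 0.06 mm/year × 3967 years = 238.0 mm.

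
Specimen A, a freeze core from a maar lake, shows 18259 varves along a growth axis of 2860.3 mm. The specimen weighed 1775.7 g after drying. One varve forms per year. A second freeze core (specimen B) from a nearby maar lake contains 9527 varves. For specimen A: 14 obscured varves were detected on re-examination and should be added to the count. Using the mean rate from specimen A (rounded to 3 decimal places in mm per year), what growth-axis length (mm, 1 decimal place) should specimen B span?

Specimen A: correcting the raw count gives 18259 + 14 = 18273 true varves.
A: Extension rate ≈ 2860.3 / 18273 = 0.157 mm per year.
B's length ≈ 0.157 × 9527 = 1495.7 mm.

1495.7 mm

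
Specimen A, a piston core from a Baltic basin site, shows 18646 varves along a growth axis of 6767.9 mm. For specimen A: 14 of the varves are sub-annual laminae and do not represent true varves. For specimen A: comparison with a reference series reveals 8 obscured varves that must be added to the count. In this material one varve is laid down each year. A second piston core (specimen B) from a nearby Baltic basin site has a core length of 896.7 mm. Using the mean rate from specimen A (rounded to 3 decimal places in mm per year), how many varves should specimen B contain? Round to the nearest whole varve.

Specimen A: correcting the raw count gives 18646 − 14 + 8 = 18640 true varves.
A: Extension rate ≈ 6767.9 / 18640 = 0.363 mm per year.
B spans 896.7 / 0.363 = 2470.25 years ≈ 2470 varves.

2470 varves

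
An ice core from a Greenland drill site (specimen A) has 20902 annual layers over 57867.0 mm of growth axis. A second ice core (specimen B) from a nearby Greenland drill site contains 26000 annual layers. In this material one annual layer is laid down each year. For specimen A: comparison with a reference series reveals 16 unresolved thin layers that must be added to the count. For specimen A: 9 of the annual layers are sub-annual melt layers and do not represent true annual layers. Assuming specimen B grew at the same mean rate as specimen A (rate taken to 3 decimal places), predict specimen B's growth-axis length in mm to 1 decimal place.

Specimen A: correcting the raw count gives 20902 − 9 + 16 = 20909 true annual layers.
A: Mean rate = 57867.0 mm / 20909 years ≈ 2.768 mm per year.
Length of B = 2.768 × 26000 = 71968.0 mm.

71968.0 mm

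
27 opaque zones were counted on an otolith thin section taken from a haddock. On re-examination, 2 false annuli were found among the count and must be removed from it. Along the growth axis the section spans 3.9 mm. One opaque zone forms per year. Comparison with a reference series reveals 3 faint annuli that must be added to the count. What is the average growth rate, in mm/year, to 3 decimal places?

0.139 mm/year

After corrections the count is 27 − 2 + 3 = 28 opaque zones.
Mean rate = 3.9 mm / 28 years ≈ 0.139 mm/year.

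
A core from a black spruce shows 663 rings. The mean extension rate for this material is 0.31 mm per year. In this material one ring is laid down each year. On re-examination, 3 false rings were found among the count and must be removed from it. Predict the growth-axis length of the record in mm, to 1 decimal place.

Correcting the raw count gives 663 − 3 = 660 true rings.
Predicted length = 0.31 mm/year × 660 years = 204.6 mm.

204.6 mm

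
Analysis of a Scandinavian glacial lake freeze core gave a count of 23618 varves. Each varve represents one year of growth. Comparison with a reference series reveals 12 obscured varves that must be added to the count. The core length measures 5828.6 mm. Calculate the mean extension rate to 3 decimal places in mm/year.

0.247 mm/year

Correcting the raw count gives 23618 + 12 = 23630 true varves.
5828.6 mm over 23630 years gives 5828.6 / 23630 ≈ 0.247 mm/year.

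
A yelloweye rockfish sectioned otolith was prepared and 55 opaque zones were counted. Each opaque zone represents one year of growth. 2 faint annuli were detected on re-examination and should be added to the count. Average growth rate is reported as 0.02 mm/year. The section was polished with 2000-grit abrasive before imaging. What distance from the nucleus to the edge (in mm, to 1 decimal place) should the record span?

1.1 mm

True opaque zone count = 55 + 2 = 57.
Length ≈ 0.02 × 57 = 1.1 mm.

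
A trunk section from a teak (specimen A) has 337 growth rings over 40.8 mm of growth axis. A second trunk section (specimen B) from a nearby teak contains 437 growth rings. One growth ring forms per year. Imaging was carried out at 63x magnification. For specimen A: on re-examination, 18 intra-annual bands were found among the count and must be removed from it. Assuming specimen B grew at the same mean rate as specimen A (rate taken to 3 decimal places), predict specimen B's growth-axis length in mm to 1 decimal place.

Specimen A: true growth ring count = 337 − 18 = 319.
A: 40.8 mm over 319 years gives 40.8 / 319 ≈ 0.128 mm/year.
B's length ≈ 0.128 × 437 = 55.9 mm.

55.9 mm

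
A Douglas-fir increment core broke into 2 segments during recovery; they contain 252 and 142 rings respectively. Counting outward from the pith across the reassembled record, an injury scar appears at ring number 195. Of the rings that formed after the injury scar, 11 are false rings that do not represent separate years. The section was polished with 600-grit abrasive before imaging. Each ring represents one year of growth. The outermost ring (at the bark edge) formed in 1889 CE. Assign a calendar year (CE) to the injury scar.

1701 CE

Total rings = 252 + 142 = 394.
394 − 195 = 199 rings lie beyond the injury scar toward the bark edge.
Removing the 11 false rings leaves 199 − 11 = 188 true rings beyond the injury scar.
Counting back 188 years from 1889 CE places the injury scar in 1889 − 188 = 1701 CE.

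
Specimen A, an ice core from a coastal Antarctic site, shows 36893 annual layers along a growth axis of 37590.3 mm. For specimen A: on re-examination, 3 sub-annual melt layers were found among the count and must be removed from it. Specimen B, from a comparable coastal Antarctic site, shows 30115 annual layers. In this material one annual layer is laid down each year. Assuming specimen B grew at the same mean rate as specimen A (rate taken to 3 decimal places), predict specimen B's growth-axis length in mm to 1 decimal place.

30687.2 mm

Specimen A: correcting the raw count gives 36893 − 3 = 36890 true annual layers.
A: Mean rate = 37590.3 mm / 36890 years ≈ 1.019 mm/yr.
For B, 1.019 mm/year × 30115 years = 30687.2 mm.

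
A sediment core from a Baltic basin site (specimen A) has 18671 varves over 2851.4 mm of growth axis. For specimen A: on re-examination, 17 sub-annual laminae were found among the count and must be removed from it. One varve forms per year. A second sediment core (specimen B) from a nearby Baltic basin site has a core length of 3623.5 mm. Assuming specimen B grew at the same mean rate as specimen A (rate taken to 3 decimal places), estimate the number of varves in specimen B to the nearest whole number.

23683 varves

Specimen A: after corrections the count is 18671 − 17 = 18654 varves.
A: 2851.4 mm over 18654 years gives 2851.4 / 18654 ≈ 0.153 mm per year.
Specimen B: 3623.5 mm / 0.153 mm per year = 23683.01 years ≈ 23683 varves.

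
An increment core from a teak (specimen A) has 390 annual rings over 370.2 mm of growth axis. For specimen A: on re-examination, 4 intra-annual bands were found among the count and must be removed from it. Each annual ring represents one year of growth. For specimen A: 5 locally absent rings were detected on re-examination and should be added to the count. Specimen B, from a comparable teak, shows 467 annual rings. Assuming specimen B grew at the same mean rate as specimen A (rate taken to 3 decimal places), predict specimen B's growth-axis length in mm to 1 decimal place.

Specimen A: after corrections the count is 390 − 4 + 5 = 391 annual rings.
A: Mean rate = 370.2 mm / 391 years ≈ 0.947 mm/yr.
B's length ≈ 0.947 × 467 = 442.2 mm.

442.2 mm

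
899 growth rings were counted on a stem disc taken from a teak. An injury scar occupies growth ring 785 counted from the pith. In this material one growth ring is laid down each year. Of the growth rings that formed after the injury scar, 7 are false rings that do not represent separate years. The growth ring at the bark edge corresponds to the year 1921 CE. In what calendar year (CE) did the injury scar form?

1814 CE

The injury scar sits at growth ring 785 from the pith, so 899 − 785 = 114 growth rings formed after it.
114 − 7 false = 107 true growth rings after the injury scar.
The growth ring at the bark edge is 1921 CE, so the injury scar dates to 1921 − 107 = 1814 CE.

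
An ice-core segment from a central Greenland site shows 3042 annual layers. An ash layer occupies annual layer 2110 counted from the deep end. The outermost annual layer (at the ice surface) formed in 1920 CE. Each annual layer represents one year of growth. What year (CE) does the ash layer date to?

Between annual layer 2110 and the ice surface there are 3042 − 2110 = 932 annual layers.
1920 − 932 = 988 CE.

988 CE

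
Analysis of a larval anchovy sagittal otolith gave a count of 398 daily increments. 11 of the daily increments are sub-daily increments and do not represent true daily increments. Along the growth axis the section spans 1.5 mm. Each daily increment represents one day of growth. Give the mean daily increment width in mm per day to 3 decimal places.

After corrections the count is 398 − 11 = 387 daily increments.
Extension rate ≈ 1.5 / 387 = 0.004 mm per day.

0.004 mm per day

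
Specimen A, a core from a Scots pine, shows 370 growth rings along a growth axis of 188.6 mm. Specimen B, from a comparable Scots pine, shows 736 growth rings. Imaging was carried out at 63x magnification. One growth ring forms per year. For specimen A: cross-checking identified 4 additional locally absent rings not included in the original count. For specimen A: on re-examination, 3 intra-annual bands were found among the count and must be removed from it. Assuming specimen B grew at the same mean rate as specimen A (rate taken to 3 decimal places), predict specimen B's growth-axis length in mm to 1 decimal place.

Specimen A: after corrections the count is 370 − 3 + 4 = 371 growth rings.
A: Mean rate = 188.6 mm / 371 years ≈ 0.508 mm/year.
For B, 0.508 mm/year × 736 years = 373.9 mm.

373.9 mm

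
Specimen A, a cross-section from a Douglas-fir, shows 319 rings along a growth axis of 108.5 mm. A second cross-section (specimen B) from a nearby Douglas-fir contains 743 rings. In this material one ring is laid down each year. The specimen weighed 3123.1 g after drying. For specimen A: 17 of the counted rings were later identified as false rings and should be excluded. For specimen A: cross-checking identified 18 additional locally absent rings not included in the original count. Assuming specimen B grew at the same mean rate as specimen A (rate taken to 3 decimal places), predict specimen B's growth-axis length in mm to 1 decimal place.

251.9 mm

Specimen A: correcting the raw count gives 319 − 17 + 18 = 320 true rings.
A: Extension rate ≈ 108.5 / 320 = 0.339 mm/year.
Length of B = 0.339 × 743 = 251.9 mm.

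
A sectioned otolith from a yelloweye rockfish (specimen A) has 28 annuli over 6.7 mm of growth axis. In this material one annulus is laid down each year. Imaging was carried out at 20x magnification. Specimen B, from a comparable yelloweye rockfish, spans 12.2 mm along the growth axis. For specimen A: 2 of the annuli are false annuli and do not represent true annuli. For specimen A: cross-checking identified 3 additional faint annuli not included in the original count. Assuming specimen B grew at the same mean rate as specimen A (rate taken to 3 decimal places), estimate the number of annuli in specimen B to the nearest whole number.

Specimen A: after corrections the count is 28 − 2 + 3 = 29 annuli.
A: Extension rate ≈ 6.7 / 29 = 0.231 mm/year.
B spans 12.2 / 0.231 = 52.81 years ≈ 53 annuli.

53 annuli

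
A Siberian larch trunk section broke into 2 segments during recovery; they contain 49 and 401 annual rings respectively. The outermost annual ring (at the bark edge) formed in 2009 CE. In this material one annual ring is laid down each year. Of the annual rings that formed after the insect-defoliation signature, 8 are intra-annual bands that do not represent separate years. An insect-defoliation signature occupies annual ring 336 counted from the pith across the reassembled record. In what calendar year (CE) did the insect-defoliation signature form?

1903 CE

Total annual rings = 49 + 401 = 450.
450 − 336 = 114 annual rings lie beyond the insect-defoliation signature toward the bark edge.
114 − 8 false = 106 true annual rings after the insect-defoliation signature.
Counting back 106 years from 2009 CE places the insect-defoliation signature in 2009 − 106 = 1903 CE.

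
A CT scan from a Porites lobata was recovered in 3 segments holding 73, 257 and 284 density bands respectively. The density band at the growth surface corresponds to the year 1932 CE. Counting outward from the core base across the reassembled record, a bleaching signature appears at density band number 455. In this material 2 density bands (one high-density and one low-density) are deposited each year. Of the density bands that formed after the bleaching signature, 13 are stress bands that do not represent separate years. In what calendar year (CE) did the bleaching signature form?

1859 CE

Total density bands = 73 + 257 + 284 = 614.
Between density band 455 and the growth surface there are 614 − 455 = 159 density bands.
159 − 13 false = 146 true density bands after the bleaching signature.
146 density bands at 2 per year is 146 / 2 = 73 years.
The density band at the growth surface is 1932 CE, so the bleaching signature dates to 1932 − 73 = 1859 CE.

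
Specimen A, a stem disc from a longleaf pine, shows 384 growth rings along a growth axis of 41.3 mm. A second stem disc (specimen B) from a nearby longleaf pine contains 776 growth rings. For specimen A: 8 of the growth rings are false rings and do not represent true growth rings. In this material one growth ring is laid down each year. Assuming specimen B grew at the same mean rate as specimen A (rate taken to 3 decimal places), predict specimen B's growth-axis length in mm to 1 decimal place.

Specimen A: adjusted count: 384 − 8 = 376 growth rings.
A: Extension rate ≈ 41.3 / 376 = 0.110 mm per year.
B's length ≈ 0.110 × 776 = 85.4 mm.

85.4 mm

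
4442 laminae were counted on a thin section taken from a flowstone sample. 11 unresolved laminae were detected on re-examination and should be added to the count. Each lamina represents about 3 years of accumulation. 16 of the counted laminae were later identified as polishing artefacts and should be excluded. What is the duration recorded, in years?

True lamina count = 4442 − 16 + 11 = 4437.
At 3 years per lamina, 4437 × 3 = 13311 years.

13311 yr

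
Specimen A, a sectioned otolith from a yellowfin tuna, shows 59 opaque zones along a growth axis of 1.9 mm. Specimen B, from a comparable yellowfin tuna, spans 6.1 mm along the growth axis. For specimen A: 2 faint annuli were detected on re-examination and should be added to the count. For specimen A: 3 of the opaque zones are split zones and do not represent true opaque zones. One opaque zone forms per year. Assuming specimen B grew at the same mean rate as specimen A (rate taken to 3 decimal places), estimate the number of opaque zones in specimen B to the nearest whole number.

Specimen A: correcting the raw count gives 59 − 3 + 2 = 58 true opaque zones.
A: Mean rate = 1.9 mm / 58 years ≈ 0.033 mm/year.
Specimen B: 6.1 mm / 0.033 mm per year = 184.85 years ≈ 185 opaque zones.

185 opaque zones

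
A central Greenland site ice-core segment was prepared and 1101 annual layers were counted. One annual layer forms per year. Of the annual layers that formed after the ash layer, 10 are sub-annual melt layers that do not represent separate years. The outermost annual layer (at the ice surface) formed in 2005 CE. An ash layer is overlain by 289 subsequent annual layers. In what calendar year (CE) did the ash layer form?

289 annual layers formed after the ash layer.
Removing the 10 false annual layers leaves 289 − 10 = 279 true annual layers beyond the ash layer.
2005 − 279 = 1726 CE.

1726 CE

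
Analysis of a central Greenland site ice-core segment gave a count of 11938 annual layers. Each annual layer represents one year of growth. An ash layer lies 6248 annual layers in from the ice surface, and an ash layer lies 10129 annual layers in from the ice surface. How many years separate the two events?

3881 years

Separation: 10129 − 6248 = 3881 annual layers.
That is 3881 years at one annual layer per year.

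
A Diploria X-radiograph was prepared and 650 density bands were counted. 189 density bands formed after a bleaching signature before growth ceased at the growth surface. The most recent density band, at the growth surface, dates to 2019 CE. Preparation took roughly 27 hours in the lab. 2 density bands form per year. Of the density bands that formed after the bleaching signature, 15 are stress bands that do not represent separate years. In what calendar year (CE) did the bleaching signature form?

1932 CE

189 density bands post-date the bleaching signature.
Excluding 15 false density bands: 189 − 15 = 174.
With 2 density bands per year, 174 / 2 = 87 years.
Counting back 87 years from 2019 CE places the bleaching signature in 2019 − 87 = 1932 CE.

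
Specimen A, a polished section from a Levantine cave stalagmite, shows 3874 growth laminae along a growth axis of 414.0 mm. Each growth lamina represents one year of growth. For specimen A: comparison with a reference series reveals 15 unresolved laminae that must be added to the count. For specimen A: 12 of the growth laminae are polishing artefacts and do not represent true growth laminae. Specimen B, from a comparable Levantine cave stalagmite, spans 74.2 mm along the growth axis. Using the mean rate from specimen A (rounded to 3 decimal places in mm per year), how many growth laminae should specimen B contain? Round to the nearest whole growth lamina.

Specimen A: correcting the raw count gives 3874 − 12 + 15 = 3877 true growth laminae.
A: Mean rate = 414.0 mm / 3877 years ≈ 0.107 mm/yr.
B spans 74.2 / 0.107 = 693.46 years ≈ 693 growth laminae.

693 growth laminae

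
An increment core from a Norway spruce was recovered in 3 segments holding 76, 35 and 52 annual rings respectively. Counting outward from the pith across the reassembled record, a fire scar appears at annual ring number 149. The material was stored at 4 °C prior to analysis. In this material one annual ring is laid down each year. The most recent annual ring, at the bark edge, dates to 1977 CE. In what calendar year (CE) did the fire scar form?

Total annual rings = 76 + 35 + 52 = 163.
Between annual ring 149 and the bark edge there are 163 − 149 = 14 annual rings.
The annual ring at the bark edge is 1977 CE, so the fire scar dates to 1977 − 14 = 1963 CE.

1963 CE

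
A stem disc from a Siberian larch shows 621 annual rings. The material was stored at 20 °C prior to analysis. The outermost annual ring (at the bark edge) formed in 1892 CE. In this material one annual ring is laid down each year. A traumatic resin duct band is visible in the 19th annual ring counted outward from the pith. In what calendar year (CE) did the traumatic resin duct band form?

Between annual ring 19 and the bark edge there are 621 − 19 = 602 annual rings.
1892 − 602 = 1290 CE.

1290 CE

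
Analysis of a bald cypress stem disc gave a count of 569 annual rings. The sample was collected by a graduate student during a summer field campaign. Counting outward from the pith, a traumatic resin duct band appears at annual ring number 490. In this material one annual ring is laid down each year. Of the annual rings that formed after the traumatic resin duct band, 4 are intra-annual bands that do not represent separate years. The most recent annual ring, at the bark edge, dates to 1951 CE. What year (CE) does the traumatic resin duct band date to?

Between annual ring 490 and the bark edge there are 569 − 490 = 79 annual rings.
Removing the 4 false annual rings leaves 79 − 4 = 75 true annual rings beyond the traumatic resin duct band.
Counting back 75 years from 1951 CE places the traumatic resin duct band in 1951 − 75 = 1876 CE.

1876 CE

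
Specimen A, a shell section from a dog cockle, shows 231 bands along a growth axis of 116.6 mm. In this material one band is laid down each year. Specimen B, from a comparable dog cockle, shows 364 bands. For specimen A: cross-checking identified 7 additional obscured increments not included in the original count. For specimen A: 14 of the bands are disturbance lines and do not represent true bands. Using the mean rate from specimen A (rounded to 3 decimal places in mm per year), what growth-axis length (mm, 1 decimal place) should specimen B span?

189.6 mm

Specimen A: correcting the raw count gives 231 − 14 + 7 = 224 true bands.
A: Extension rate ≈ 116.6 / 224 = 0.521 mm/yr.
For B, 0.521 mm/year × 364 years = 189.6 mm.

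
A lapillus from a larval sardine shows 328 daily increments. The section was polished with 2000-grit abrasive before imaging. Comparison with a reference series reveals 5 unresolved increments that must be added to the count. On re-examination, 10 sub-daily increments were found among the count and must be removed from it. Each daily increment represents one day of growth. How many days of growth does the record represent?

323 days

True daily increment count = 328 − 10 + 5 = 323.
At one daily increment per day, that is 323 days.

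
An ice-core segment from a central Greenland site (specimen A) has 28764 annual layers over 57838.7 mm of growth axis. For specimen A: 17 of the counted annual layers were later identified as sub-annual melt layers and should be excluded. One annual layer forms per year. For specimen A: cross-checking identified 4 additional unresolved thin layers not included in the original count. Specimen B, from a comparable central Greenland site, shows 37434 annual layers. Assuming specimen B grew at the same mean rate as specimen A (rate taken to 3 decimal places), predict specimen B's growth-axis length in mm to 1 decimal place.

75317.2 mm

Specimen A: correcting the raw count gives 28764 − 17 + 4 = 28751 true annual layers.
A: Extension rate ≈ 57838.7 / 28751 = 2.012 mm/year.
Length of B = 2.012 × 37434 = 75317.2 mm.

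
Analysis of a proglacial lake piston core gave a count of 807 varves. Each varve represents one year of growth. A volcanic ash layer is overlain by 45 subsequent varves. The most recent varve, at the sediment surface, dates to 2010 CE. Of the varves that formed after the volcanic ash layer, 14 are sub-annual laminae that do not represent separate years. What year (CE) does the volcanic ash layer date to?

45 varves formed after the volcanic ash layer.
Excluding 14 false varves: 45 − 14 = 31.
The varve at the sediment surface is 2010 CE, so the volcanic ash layer dates to 2010 − 31 = 1979 CE.

1979 CE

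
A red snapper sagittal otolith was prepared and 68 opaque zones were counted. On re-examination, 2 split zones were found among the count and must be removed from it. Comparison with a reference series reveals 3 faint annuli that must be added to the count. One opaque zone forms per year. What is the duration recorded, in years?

69 yr

Correcting the raw count gives 68 − 2 + 3 = 69 true opaque zones.
At one opaque zone per year, that is 69 years.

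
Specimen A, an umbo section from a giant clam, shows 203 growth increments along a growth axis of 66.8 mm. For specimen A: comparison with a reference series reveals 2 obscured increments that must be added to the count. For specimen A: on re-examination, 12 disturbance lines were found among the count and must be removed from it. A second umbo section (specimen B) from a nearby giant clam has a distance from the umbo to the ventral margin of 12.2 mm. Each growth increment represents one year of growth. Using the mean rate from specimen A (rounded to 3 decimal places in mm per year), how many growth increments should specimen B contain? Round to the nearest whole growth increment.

Specimen A: correcting the raw count gives 203 − 12 + 2 = 193 true growth increments.
A: Extension rate ≈ 66.8 / 193 = 0.346 mm/yr.
For B, 12.2 / 0.346 = 35.26 years ≈ 35 growth increments.

35 growth increments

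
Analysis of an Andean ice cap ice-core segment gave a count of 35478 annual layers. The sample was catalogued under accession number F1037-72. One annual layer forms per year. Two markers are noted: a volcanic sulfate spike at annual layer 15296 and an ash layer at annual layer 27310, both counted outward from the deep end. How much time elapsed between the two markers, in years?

The two markers are separated by 27310 − 15296 = 12014 annual layers.
At one annual layer per year, 12014 years elapsed between them.

12014 yr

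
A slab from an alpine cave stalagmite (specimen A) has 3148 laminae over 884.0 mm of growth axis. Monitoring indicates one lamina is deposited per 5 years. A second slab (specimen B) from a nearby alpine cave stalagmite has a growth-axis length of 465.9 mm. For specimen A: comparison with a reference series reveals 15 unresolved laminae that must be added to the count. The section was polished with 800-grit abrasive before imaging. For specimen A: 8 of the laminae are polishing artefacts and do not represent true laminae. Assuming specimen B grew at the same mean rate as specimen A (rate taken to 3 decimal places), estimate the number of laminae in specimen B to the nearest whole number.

Specimen A: correcting the raw count gives 3148 − 8 + 15 = 3155 true laminae.
Specimen A: at 5 years per lamina, 3155 × 5 = 15775 years.
A: Extension rate ≈ 884.0 / 15775 = 0.056 mm/year.
For B, 465.9 / 0.056 = 8319.64 years; at 5 years per lamina that is 8319.64 / 5 ≈ 1664 laminae.

1664 laminae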